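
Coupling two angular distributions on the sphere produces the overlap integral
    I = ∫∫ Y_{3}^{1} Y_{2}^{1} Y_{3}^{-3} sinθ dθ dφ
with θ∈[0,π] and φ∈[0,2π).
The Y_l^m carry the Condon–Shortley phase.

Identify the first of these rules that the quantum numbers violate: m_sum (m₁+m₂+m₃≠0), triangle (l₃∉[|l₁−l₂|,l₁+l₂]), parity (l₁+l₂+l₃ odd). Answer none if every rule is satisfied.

m_sum

Σmᵢ = -1  ✗
l₃∈[|l₁−l₂|,l₁+l₂]=[1,5], have l₃=3
Σlᵢ = 8 ⇒ even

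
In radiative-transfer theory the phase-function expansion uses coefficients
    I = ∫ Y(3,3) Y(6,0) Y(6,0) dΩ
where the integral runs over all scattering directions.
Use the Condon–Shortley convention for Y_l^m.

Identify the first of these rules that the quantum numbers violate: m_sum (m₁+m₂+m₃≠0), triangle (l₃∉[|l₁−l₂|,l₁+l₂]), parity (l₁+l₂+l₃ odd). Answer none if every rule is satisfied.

azimuthal sum: 3 + 0 + 0 = 3  ✗
3 ≤ 6 ≤ 9 (triangle on l)
L = 3 + 6 + 6 = 15 (odd)

m_sum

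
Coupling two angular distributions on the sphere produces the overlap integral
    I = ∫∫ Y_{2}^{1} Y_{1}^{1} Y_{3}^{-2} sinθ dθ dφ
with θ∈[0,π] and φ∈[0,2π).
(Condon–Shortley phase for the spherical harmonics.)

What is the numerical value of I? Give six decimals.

m-sum 0 ✓  L=6 even ✓  1≤3≤3 ✓
Π(2lᵢ+1) = 5×3×7 = 105
triangle coeff Δ(2,1,3) = 1/105
Σ_t [0,0]: t=0:+1/4 = 1/4
(3j)²=3/35 [(2 1 3; 0 0 0)], sign=-1
Σ_t [0,0]: t=0:+1/12 = 1/12
(3j)²=2/21 [(2 1 3; 1 1 -2)], sign=-1
⇒ 4πI² = 6/7
I = (+1)√(6/7/(4π)) = 0.26116903

0.261169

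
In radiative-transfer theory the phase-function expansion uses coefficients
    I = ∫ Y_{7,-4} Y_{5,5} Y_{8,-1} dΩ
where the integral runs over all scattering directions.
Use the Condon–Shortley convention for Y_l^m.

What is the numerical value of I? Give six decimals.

-0.111489

Rules hold: Σm=0, L=20 even, 2≤8≤12.
N = 15·11·17 = 2805
Δ = 4!·10!·6!/21! = 1/814773960
Racah Σ t=0..4: t=0:+1/87091200 t=1:−1/4976640 t=2:+1/2073600 t=3:−1/4976640 t=4:+1/87091200 = 1/9676800
⇒ 3j(7 5 8; 0 0 0)² = 360/46189, sgn +1
Racah Σ t=4..4: t=4:+1/522547200 = 1/522547200
⇒ 3j(7 5 8; -4 5 -1)² = 30/4199, sgn -1
4πI² = N·(3j₀)²·(3jₘ)² = 162000/1037153
I = -1·√(0.156197/4π) = -0.11148878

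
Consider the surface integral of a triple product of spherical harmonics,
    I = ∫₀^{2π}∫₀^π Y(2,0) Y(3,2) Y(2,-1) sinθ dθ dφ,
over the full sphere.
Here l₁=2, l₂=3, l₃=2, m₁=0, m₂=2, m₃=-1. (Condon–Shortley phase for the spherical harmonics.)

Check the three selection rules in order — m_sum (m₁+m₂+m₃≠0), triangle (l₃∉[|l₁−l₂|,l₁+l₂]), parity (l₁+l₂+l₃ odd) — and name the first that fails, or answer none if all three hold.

m_sum

m₁+m₂+m₃ = 0 + 2 − 1 = 1  ✗
triangle: |2−3|=1 ≤ l₃=2 ≤ 2+3=5
parity: l₁+l₂+l₃ = 7 is odd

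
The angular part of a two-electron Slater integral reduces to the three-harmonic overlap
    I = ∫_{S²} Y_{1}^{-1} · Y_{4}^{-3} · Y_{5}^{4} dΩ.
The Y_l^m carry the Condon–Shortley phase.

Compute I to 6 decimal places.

Checks pass: Σm=0; 10 even; l₃=5∈[3,5].
(2·1+1)(2·4+1)(2·5+1) = 297
Δ: 0! 2! 8! / 11! → 1/495
sum: t=0:+1/576 = 1/576
3j²(1 4 5; 0 0 0) = Δ·Π!·Σ² = 5/99  (sign -1)
sum: t=0:+1/10080 = 1/10080
3j²(1 4 5; -1 -3 4) = Δ·Π!·Σ² = 4/55  (sign -1)
combine: 4πI² = 297·5/99·4/55 = 12/11
take √, sign +1: I = 0.29463840

0.294638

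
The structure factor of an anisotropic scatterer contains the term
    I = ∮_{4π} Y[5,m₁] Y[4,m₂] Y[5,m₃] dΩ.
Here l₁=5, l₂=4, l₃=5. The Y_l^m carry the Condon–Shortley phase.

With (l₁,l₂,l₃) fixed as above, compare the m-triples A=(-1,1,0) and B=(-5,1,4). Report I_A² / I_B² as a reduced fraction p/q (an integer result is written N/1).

1/12

Same 5,4,5: normalisation and zero-m 3j drop out of the ratio.
A: Δ: 4! 6! 4! / 15! → 1/3153150; sum: t=1:−1/17280 t=2:+1/1152 t=3:−1/864 t=4:+1/6912 = -7/34560; 3j²(5 4 5; -1 1 0) = Δ·Π!·Σ² = 1/429  (sign +1)
B: Δ: 4! 6! 4! / 15! → 1/3153150; sum: t=4:+1/103680 = 1/103680; 3j²(5 4 5; -5 1 4) = Δ·Π!·Σ² = 4/143  (sign -1)
I_A²/I_B² = (1/429)/(4/143) = 1/12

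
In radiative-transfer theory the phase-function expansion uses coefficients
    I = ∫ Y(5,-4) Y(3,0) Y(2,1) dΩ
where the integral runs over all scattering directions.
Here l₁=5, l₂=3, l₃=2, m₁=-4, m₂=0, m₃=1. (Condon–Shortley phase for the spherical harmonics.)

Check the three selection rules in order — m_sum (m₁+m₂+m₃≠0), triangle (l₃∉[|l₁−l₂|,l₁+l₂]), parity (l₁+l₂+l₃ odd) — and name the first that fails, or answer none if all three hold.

m₁+m₂+m₃ = -4 + 0 + 1 = -3  ✗
triangle: |5−3|=2 ≤ l₃=2 ≤ 5+3=8
parity: l₁+l₂+l₃ = 10 is even

m_sum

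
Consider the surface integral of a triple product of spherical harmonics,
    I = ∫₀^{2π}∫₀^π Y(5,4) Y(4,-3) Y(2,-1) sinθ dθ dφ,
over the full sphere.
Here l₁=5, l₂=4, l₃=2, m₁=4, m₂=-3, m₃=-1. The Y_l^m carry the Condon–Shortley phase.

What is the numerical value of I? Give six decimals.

Σlᵢ=11 odd — θ-integrand is odd under cosθ→−cosθ; I=0

0.000000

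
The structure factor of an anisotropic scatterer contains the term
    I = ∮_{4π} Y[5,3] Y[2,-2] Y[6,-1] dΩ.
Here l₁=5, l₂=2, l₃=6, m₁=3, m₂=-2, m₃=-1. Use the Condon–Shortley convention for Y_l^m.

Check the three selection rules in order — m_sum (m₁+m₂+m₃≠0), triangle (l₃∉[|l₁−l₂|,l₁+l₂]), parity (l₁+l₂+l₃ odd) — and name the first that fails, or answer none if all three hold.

parity

Σmᵢ = 0  ✓
l₃∈[|l₁−l₂|,l₁+l₂]=[3,7], have l₃=6  ✓
Σlᵢ = 13 ⇒ odd  ✗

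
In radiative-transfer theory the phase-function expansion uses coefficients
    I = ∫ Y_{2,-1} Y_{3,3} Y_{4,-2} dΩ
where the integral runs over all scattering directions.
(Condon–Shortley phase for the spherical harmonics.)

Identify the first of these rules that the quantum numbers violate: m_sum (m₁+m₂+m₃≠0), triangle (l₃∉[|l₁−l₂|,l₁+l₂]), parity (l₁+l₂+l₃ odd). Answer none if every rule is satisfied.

Σmᵢ = 0  ✓
l₃∈[|l₁−l₂|,l₁+l₂]=[1,5], have l₃=4  ✓
Σlᵢ = 9 ⇒ odd  ✗

parity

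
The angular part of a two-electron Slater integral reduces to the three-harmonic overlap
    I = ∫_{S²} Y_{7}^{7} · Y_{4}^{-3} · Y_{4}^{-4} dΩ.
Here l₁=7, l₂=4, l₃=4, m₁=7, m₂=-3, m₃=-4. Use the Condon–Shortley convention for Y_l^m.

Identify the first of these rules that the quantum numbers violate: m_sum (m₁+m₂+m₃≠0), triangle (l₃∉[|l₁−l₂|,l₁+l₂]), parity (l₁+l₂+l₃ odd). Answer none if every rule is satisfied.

m₁+m₂+m₃ = 7 − 3 − 4 = 0  ✓
triangle: |7−4|=3 ≤ l₃=4 ≤ 7+4=11  ✓
parity: l₁+l₂+l₃ = 15 is odd  ✗

parity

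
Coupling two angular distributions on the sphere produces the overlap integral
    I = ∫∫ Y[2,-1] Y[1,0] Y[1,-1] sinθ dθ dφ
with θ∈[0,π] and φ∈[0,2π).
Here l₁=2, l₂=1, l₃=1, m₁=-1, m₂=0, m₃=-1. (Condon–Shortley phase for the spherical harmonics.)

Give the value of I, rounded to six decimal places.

0.000000

-1 + 0 − 1 = -2 ≠ 0: azimuthal integral kills it; I = 0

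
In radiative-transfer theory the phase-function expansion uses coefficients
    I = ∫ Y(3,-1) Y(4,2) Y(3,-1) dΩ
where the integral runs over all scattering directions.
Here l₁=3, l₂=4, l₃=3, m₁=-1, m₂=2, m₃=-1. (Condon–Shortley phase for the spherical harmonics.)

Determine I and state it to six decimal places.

0.162193

Checks pass: Σm=0; 10 even; l₃=3∈[1,7].
(2·3+1)(2·4+1)(2·3+1) = 441
Δ: 4! 2! 4! / 11! → 1/34650
sum: t=1:−1/72 t=2:+1/16 t=3:−1/72 = 5/144
3j²(3 4 3; 0 0 0) = Δ·Π!·Σ² = 2/77  (sign -1)
sum: t=2:+1/192 t=3:−1/36 t=4:+1/192 = -5/288
3j²(3 4 3; -1 2 -1) = Δ·Π!·Σ² = 20/693  (sign -1)
combine: 4πI² = 441·2/77·20/693 = 40/121
take √, sign +1: I = 0.16219310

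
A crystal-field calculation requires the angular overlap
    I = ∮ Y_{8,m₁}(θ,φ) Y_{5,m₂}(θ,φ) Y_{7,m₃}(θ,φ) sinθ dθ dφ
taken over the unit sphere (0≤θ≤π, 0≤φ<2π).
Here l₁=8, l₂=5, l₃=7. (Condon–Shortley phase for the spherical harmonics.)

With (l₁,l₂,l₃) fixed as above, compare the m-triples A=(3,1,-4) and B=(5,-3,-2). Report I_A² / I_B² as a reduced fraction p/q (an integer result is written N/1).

1331/455

Shared (l₁,l₂,l₃)=(8,5,7): N and (l;000)² cancel in I_A²/I_B².
A: Δ = 6!·10!·4!/21! = 1/814773960; Racah Σ t=2..5: t=2:+1/34836480 t=3:−1/17418240 t=4:+1/69672960 t=5:−1/2612736000 = -11/746496000; ⇒ 3j(8 5 7; 3 1 -4)² = 1331/251940, sgn +1
B: Δ = 6!·10!·4!/21! = 1/814773960; Racah Σ t=0..2: t=0:+1/87091200 t=1:−1/58060800 t=2:+1/418037760 = -1/298598400; ⇒ 3j(8 5 7; 5 -3 -2)² = 7/3876, sgn +1
I_A²/I_B² = (1331/251940)/(7/3876) = 1331/455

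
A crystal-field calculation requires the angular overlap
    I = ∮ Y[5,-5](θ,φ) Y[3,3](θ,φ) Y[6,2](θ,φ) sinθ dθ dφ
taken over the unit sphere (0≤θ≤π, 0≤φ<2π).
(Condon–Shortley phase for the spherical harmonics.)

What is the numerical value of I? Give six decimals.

-0.036034

Rules hold: Σm=0, L=14 even, 2≤6≤8.
N = 11·7·13 = 1001
Δ = 2!·8!·4!/15! = 1/675675
Racah Σ t=0..2: t=0:+1/8640 t=1:−1/2304 t=2:+1/8640 = -7/34560
⇒ 3j(5 3 6; 0 0 0)² = 7/429, sgn -1
Racah Σ t=2..2: t=2:+1/1935360 = 1/1935360
⇒ 3j(5 3 6; -5 3 2)² = 1/1001, sgn +1
4πI² = N·(3j₀)²·(3jₘ)² = 7/429
I = -1·√(0.016317/4π) = -0.03603425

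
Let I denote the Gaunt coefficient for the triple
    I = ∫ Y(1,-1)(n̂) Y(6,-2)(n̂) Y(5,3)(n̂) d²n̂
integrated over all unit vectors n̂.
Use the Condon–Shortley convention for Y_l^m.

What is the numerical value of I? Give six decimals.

0.100084

Rules hold: Σm=0, L=12 even, 5≤5≤7.
N = 3·13·11 = 429
Δ = 2!·0!·10!/13! = 1/858
Racah Σ t=1..1: t=1:−1/14400 = -1/14400
⇒ 3j(1 6 5; 0 0 0)² = 6/143, sgn +1
Racah Σ t=2..2: t=2:+1/161280 = 1/161280
⇒ 3j(1 6 5; -1 -2 3)² = 1/143, sgn +1
4πI² = N·(3j₀)²·(3jₘ)² = 18/143
I = +1·√(0.125874/4π) = 0.10008369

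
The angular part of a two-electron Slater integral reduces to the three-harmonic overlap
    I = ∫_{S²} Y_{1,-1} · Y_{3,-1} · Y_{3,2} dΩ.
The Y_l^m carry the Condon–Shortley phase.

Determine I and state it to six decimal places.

l₁+l₂+l₃=7 is odd: 3j(l;000)=0 ⇒ I=0

0.000000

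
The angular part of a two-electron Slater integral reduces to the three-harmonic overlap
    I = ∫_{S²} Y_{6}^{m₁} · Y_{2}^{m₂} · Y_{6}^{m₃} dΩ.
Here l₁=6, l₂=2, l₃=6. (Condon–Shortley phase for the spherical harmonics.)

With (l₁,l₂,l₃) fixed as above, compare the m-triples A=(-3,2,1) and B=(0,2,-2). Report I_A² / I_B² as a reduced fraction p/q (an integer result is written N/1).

Shared (l₁,l₂,l₃)=(6,2,6): N and (l;000)² cancel in I_A²/I_B².
A: Δ = 2!·10!·2!/15! = 1/90090; Racah Σ t=2..2: t=2:+1/120960 = 1/120960; ⇒ 3j(6 2 6; -3 2 1)² = 24/1001, sgn -1
B: Δ = 2!·10!·2!/15! = 1/90090; Racah Σ t=2..2: t=2:+1/69120 = 1/69120; ⇒ 3j(6 2 6; 0 2 -2)² = 4/143, sgn +1
I_A²/I_B² = (24/1001)/(4/143) = 6/7

6/7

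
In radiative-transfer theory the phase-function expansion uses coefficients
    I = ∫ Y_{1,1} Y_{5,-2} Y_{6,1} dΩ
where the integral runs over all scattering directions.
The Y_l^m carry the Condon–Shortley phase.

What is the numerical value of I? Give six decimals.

-0.129207

Checks pass: Σm=0; 12 even; l₃=6∈[4,6].
(2·1+1)(2·5+1)(2·6+1) = 429
Δ: 0! 2! 10! / 13! → 1/858
sum: t=0:+1/14400 = 1/14400
3j²(1 5 6; 0 0 0) = Δ·Π!·Σ² = 6/143  (sign +1)
sum: t=0:+1/60480 = 1/60480
3j²(1 5 6; 1 -2 1) = Δ·Π!·Σ² = 5/429  (sign -1)
combine: 4πI² = 429·6/143·5/429 = 30/143
take √, sign -1: I = -0.12920749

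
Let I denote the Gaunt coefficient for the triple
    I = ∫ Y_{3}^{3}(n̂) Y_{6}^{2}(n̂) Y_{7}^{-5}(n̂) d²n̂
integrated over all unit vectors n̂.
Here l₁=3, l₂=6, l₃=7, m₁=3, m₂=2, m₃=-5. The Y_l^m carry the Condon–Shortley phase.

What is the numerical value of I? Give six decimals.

Rules hold: Σm=0, L=16 even, 3≤7≤9.
N = 7·13·15 = 1365
Δ = 2!·4!·10!/17! = 1/2042040
Racah Σ t=0..2: t=0:+1/207360 t=1:−1/57600 t=2:+1/207360 = -1/129600
⇒ 3j(3 6 7; 0 0 0)² = 168/12155, sgn +1
Racah Σ t=0..0: t=0:+1/3870720 = 1/3870720
⇒ 3j(3 6 7; 3 2 -5)² = 135/6188, sgn +1
4πI² = N·(3j₀)²·(3jₘ)² = 17010/41327
I = +1·√(0.411595/4π) = 0.18097988

0.180980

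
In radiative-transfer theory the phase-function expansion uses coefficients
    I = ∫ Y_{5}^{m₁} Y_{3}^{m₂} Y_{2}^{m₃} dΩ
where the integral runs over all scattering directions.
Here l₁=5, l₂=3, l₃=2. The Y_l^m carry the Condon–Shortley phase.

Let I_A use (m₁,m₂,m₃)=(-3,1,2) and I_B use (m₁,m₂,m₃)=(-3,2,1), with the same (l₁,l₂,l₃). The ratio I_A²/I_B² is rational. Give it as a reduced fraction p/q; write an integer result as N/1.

l's match ⇒ only the (l;m) 3-j factors differ between A and B.
A: triangle coeff Δ(5,3,2) = 1/2310; Σ_t [4,4]: t=4:+1/1152 = 1/1152; (3j)²=1/33 [(5 3 2; -3 1 2)], sign=+1
B: triangle coeff Δ(5,3,2) = 1/2310; Σ_t [5,5]: t=5:−1/720 = -1/720; (3j)²=8/165 [(5 3 2; -3 2 1)], sign=+1
I_A²/I_B² = (1/33)/(8/165) = 5/8

5/8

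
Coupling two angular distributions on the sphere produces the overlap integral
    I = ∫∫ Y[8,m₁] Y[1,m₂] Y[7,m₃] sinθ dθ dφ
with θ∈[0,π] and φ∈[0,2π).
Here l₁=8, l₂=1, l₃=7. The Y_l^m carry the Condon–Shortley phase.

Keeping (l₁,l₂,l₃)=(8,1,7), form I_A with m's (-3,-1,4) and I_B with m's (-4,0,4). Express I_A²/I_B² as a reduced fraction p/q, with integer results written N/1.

5/24

Same 8,1,7: normalisation and zero-m 3j drop out of the ratio.
A: Δ: 2! 14! 0! / 17! → 1/2040; sum: t=0:+1/479001600 = 1/479001600; 3j²(8 1 7; -3 -1 4) = Δ·Π!·Σ² = 1/204  (sign -1)
B: Δ: 2! 14! 0! / 17! → 1/2040; sum: t=1:−1/239500800 = -1/239500800; 3j²(8 1 7; -4 0 4) = Δ·Π!·Σ² = 2/85  (sign +1)
I_A²/I_B² = (1/204)/(2/85) = 5/24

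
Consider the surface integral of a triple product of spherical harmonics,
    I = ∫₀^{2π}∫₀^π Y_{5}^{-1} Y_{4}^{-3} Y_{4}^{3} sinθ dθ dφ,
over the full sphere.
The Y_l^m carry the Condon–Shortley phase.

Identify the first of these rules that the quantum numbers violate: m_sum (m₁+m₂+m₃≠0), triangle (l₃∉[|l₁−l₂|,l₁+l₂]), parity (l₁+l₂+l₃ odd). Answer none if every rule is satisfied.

azimuthal sum: -1 − 3 + 3 = -1  ✗
1 ≤ 4 ≤ 9 (triangle on l)
L = 5 + 4 + 4 = 13 (odd)

m_sum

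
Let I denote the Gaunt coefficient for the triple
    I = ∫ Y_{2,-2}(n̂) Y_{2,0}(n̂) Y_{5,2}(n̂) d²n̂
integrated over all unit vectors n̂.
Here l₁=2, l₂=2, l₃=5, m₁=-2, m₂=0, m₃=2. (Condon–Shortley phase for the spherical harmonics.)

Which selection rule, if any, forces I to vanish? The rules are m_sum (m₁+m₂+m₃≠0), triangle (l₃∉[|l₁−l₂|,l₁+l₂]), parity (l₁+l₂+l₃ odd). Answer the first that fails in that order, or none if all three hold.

triangle

Σmᵢ = 0  ✓
l₃∈[|l₁−l₂|,l₁+l₂]=[0,4], have l₃=5  ✗
Σlᵢ = 9 ⇒ odd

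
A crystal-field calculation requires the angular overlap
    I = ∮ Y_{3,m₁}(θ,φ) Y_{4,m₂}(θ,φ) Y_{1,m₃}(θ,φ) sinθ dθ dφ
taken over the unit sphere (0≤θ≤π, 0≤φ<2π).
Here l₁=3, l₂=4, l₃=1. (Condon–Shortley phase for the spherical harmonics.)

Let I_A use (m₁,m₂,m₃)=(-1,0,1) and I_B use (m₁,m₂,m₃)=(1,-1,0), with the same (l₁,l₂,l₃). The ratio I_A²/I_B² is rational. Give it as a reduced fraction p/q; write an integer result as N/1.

l's match ⇒ only the (l;m) 3-j factors differ between A and B.
A: triangle coeff Δ(3,4,1) = 1/252; Σ_t [4,4]: t=4:+1/96 = 1/96; (3j)²=1/42 [(3 4 1; -1 0 1)], sign=+1
B: triangle coeff Δ(3,4,1) = 1/252; Σ_t [2,2]: t=2:+1/48 = 1/48; (3j)²=5/84 [(3 4 1; 1 -1 0)], sign=-1
I_A²/I_B² = (1/42)/(5/84) = 2/5

2/5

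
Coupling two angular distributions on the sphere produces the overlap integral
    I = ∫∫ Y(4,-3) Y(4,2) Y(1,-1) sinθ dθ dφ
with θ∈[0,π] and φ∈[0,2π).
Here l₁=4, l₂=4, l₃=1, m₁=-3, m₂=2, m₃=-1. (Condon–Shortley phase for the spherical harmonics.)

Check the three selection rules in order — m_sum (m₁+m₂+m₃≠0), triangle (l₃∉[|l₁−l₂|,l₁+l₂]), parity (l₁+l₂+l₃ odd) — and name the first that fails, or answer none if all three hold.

azimuthal sum: -3 + 2 − 1 = -2  ✗
0 ≤ 1 ≤ 8 (triangle on l)
L = 4 + 4 + 1 = 9 (odd)

m_sum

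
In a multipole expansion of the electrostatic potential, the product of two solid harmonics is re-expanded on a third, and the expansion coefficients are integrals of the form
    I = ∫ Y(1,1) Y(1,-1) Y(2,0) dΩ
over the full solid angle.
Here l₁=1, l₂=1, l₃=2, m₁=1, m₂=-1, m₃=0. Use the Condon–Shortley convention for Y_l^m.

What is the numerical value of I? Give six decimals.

Checks pass: Σm=0; 4 even; l₃=2∈[0,2].
(2·1+1)(2·1+1)(2·2+1) = 45
Δ: 0! 2! 2! / 5! → 1/30
sum: t=0:+1/1 = 1/1
3j²(1 1 2; 0 0 0) = Δ·Π!·Σ² = 2/15  (sign +1)
sum: t=0:+1/4 = 1/4
3j²(1 1 2; 1 -1 0) = Δ·Π!·Σ² = 1/30  (sign +1)
combine: 4πI² = 45·2/15·1/30 = 1/5
take √, sign +1: I = 0.12615663

0.126157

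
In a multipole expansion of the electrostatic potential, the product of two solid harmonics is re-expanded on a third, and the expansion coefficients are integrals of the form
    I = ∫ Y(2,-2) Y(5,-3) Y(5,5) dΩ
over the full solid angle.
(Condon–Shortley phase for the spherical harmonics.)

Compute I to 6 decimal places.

0.088588

m-sum 0 ✓  L=12 even ✓  3≤5≤7 ✓
Π(2lᵢ+1) = 5×11×11 = 605
triangle coeff Δ(2,5,5) = 1/38610
Σ_t [0,2]: t=0:+1/2880 t=1:−1/576 t=2:+1/2880 = -1/960
(3j)²=10/429 [(2 5 5; 0 0 0)], sign=+1
Σ_t [2,2]: t=2:+1/161280 = 1/161280
(3j)²=1/143 [(2 5 5; -2 -3 5)], sign=+1
⇒ 4πI² = 50/507
I = (+1)√(50/507/(4π)) = 0.08858824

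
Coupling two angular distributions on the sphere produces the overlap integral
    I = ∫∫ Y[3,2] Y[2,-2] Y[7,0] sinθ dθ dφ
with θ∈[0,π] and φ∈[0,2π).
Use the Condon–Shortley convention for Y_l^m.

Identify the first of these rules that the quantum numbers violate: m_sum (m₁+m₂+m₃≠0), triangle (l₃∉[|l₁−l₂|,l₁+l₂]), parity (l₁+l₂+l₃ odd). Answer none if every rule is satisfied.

triangle

azimuthal sum: 2 − 2 + 0 = 0  ✓
1 ≤ 7 ≤ 5 (triangle on l)  ✗
L = 3 + 2 + 7 = 12 (even)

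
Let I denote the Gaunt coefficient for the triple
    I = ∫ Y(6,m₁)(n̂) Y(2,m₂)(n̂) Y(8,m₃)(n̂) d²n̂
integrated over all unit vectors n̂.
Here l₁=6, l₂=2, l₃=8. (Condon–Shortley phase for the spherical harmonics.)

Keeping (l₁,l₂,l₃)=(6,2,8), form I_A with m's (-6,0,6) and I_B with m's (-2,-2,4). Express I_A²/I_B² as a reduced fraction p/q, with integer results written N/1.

91/495

l's match ⇒ only the (l;m) 3-j factors differ between A and B.
A: triangle coeff Δ(6,2,8) = 1/30940; Σ_t [0,0]: t=0:+1/1916006400 = 1/1916006400; (3j)²=1/340 [(6 2 8; -6 0 6)], sign=+1
B: triangle coeff Δ(6,2,8) = 1/30940; Σ_t [0,0]: t=0:+1/23224320 = 1/23224320; (3j)²=99/6188 [(6 2 8; -2 -2 4)], sign=+1
I_A²/I_B² = (1/340)/(99/6188) = 91/495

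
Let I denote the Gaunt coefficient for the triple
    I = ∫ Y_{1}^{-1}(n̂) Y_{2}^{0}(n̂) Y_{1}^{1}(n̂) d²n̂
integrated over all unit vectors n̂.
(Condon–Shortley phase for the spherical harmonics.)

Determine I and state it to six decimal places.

Rules hold: Σm=0, L=4 even, 1≤1≤3.
N = 3·5·3 = 45
Δ = 2!·0!·2!/5! = 1/30
Racah Σ t=1..1: t=1:−1/1 = -1/1
⇒ 3j(1 2 1; 0 0 0)² = 2/15, sgn +1
Racah Σ t=2..2: t=2:+1/4 = 1/4
⇒ 3j(1 2 1; -1 0 1)² = 1/30, sgn +1
4πI² = N·(3j₀)²·(3jₘ)² = 1/5
I = +1·√(0.2/4π) = 0.12615663

0.126157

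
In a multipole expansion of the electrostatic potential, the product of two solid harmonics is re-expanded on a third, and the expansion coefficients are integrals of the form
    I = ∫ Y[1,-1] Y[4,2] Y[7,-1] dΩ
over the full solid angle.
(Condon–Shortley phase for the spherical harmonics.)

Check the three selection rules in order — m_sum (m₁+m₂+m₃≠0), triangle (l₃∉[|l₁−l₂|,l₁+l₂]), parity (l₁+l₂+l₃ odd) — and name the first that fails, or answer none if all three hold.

triangle

azimuthal sum: -1 + 2 − 1 = 0  ✓
3 ≤ 7 ≤ 5 (triangle on l)  ✗
L = 1 + 4 + 7 = 12 (even)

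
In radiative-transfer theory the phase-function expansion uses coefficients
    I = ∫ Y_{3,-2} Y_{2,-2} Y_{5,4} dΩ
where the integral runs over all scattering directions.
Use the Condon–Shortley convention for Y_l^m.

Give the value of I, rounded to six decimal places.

m-sum 0 ✓  L=10 even ✓  1≤5≤5 ✓
Π(2lᵢ+1) = 7×5×11 = 385
triangle coeff Δ(3,2,5) = 1/2310
Σ_t [0,0]: t=0:+1/144 = 1/144
(3j)²=10/231 [(3 2 5; 0 0 0)], sign=-1
Σ_t [0,0]: t=0:+1/2880 = 1/2880
(3j)²=3/55 [(3 2 5; -2 -2 4)], sign=-1
⇒ 4πI² = 10/11
I = (+1)√(10/11/(4π)) = 0.26896683

0.268967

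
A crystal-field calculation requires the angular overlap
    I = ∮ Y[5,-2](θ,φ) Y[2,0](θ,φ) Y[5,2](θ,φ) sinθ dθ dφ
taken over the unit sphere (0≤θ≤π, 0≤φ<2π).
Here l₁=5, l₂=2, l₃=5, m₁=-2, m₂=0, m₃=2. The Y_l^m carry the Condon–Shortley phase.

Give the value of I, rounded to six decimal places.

Rules hold: Σm=0, L=12 even, 3≤5≤7.
N = 11·5·11 = 605
Δ = 2!·8!·2!/13! = 1/38610
Racah Σ t=0..2: t=0:+1/2880 t=1:−1/576 t=2:+1/2880 = -1/960
⇒ 3j(5 2 5; 0 0 0)² = 10/429, sgn +1
Racah Σ t=0..2: t=0:+1/20160 t=1:−1/1440 t=2:+1/2880 = -1/3360
⇒ 3j(5 2 5; -2 0 2)² = 6/715, sgn +1
4πI² = N·(3j₀)²·(3jₘ)² = 20/169
I = +1·√(0.118343/4π) = 0.09704356

0.097044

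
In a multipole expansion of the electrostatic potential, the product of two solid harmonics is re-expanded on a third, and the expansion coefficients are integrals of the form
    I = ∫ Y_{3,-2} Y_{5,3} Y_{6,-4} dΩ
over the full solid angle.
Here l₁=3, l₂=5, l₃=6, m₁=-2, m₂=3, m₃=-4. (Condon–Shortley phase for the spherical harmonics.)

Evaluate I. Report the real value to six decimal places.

Σmᵢ = -3 ≠ 0, so the φ-integral vanishes; I = 0

0.000000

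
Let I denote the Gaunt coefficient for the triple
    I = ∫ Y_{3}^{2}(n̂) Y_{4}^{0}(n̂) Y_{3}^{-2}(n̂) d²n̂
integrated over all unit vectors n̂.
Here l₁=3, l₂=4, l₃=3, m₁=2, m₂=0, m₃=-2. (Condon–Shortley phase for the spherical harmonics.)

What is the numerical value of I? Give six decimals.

-0.179515

m-sum 0 ✓  L=10 even ✓  1≤3≤7 ✓
Π(2lᵢ+1) = 7×9×7 = 441
triangle coeff Δ(3,4,3) = 1/34650
Σ_t [1,3]: t=1:−1/72 t=2:+1/16 t=3:−1/72 = 5/144
(3j)²=2/77 [(3 4 3; 0 0 0)], sign=-1
Σ_t [0,1]: t=0:+1/576 t=1:−1/72 = -7/576
(3j)²=7/198 [(3 4 3; 2 0 -2)], sign=+1
⇒ 4πI² = 49/121
I = (-1)√(49/121/(4π)) = -0.17951487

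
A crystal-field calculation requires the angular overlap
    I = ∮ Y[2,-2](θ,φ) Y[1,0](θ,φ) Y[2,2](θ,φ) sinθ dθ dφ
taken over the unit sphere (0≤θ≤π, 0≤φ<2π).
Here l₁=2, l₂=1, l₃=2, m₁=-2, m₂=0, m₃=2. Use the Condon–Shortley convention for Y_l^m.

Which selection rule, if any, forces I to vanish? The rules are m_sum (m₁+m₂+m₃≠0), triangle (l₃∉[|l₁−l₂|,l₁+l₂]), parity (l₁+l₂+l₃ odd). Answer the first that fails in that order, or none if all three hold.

parity

Σmᵢ = 0  ✓
l₃∈[|l₁−l₂|,l₁+l₂]=[1,3], have l₃=2  ✓
Σlᵢ = 5 ⇒ odd  ✗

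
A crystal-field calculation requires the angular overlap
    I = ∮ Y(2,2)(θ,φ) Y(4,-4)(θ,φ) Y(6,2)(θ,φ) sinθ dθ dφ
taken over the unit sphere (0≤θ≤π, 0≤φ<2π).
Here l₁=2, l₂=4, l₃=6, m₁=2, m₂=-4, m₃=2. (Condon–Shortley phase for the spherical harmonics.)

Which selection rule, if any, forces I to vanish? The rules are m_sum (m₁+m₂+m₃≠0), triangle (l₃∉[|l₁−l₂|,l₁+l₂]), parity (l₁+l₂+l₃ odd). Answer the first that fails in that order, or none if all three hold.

none

azimuthal sum: 2 − 4 + 2 = 0  ✓
2 ≤ 6 ≤ 6 (triangle on l)  ✓
L = 2 + 4 + 6 = 12 (even)  ✓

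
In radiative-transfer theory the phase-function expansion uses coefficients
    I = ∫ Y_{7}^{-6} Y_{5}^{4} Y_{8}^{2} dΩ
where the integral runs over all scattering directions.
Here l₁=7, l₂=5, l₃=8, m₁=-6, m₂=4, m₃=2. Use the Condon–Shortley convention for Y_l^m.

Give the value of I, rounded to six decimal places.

m-sum 0 ✓  L=20 even ✓  2≤8≤12 ✓
Π(2lᵢ+1) = 15×11×17 = 2805
triangle coeff Δ(7,5,8) = 1/814773960
Σ_t [0,4]: t=0:+1/87091200 t=1:−1/4976640 t=2:+1/2073600 t=3:−1/4976640 t=4:+1/87091200 = 1/9676800
(3j)²=360/46189 [(7 5 8; 0 0 0)], sign=+1
Σ_t [3,4]: t=3:−1/15676416000 t=4:+1/1045094400 = 1/1119744000
(3j)²=28/4845 [(7 5 8; -6 4 2)], sign=+1
⇒ 4πI² = 10080/79781
I = (+1)√(10080/79781/(4π)) = 0.10027106

0.100271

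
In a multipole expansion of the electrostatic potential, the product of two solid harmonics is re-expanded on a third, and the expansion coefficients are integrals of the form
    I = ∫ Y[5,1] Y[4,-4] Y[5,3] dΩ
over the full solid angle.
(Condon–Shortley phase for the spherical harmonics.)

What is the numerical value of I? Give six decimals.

Checks pass: Σm=0; 14 even; l₃=5∈[1,9].
(2·5+1)(2·4+1)(2·5+1) = 1089
Δ: 4! 6! 4! / 15! → 1/3153150
sum: t=0:+1/69120 t=1:−1/1728 t=2:+1/576 t=3:−1/1728 t=4:+1/69120 = 7/11520
3j²(5 4 5; 0 0 0) = Δ·Π!·Σ² = 2/143  (sign -1)
sum: t=0:+1/27648 = 1/27648
3j²(5 4 5; 1 -4 3) = Δ·Π!·Σ² = 10/429  (sign +1)
combine: 4πI² = 1089·2/143·10/429 = 60/169
take √, sign -1: I = -0.16808437

-0.168084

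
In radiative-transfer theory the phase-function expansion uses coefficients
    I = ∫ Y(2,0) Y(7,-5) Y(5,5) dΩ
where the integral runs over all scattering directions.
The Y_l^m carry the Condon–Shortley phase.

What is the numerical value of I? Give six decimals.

-0.092064

Rules hold: Σm=0, L=14 even, 5≤5≤9.
N = 5·15·11 = 825
Δ = 4!·0!·10!/15! = 1/15015
Racah Σ t=2..2: t=2:+1/57600 = 1/57600
⇒ 3j(2 7 5; 0 0 0)² = 21/715, sgn -1
Racah Σ t=2..2: t=2:+1/14515200 = 1/14515200
⇒ 3j(2 7 5; 0 -5 5)² = 2/455, sgn +1
4πI² = N·(3j₀)²·(3jₘ)² = 18/169
I = -1·√(0.106509/4π) = -0.09206360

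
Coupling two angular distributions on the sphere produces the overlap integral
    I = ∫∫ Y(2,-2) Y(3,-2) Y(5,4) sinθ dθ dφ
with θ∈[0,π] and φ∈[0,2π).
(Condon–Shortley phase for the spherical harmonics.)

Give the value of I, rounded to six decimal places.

0.268967

m-sum 0 ✓  L=10 even ✓  1≤5≤5 ✓
Π(2lᵢ+1) = 5×7×11 = 385
triangle coeff Δ(2,3,5) = 1/2310
Σ_t [0,0]: t=0:+1/144 = 1/144
(3j)²=10/231 [(2 3 5; 0 0 0)], sign=-1
Σ_t [0,0]: t=0:+1/2880 = 1/2880
(3j)²=3/55 [(2 3 5; -2 -2 4)], sign=-1
⇒ 4πI² = 10/11
I = (+1)√(10/11/(4π)) = 0.26896683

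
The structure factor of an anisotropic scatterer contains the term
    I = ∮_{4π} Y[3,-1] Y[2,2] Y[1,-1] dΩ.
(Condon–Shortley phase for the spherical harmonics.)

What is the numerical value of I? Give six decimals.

Checks pass: Σm=0; 6 even; l₃=1∈[1,5].
(2·3+1)(2·2+1)(2·1+1) = 105
Δ: 4! 2! 0! / 7! → 1/105
sum: t=2:+1/4 = 1/4
3j²(3 2 1; 0 0 0) = Δ·Π!·Σ² = 3/35  (sign -1)
sum: t=4:+1/48 = 1/48
3j²(3 2 1; -1 2 -1) = Δ·Π!·Σ² = 1/105  (sign +1)
combine: 4πI² = 105·3/35·1/105 = 3/35
take √, sign -1: I = -0.08258890

-0.082589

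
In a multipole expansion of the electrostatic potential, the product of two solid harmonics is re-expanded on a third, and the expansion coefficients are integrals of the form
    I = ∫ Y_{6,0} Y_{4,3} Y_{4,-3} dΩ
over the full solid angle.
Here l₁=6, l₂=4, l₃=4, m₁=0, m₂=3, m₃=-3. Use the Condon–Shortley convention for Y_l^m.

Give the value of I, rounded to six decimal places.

-0.120915

Rules hold: Σm=0, L=14 even, 2≤4≤10.
N = 13·9·9 = 1053
Δ = 6!·6!·2!/15! = 1/1261260
Racah Σ t=2..4: t=2:+1/4608 t=3:−1/1296 t=4:+1/4608 = -7/20736
⇒ 3j(6 4 4; 0 0 0)² = 20/1287, sgn -1
Racah Σ t=5..6: t=5:−1/28800 t=6:+1/518400 = -17/518400
⇒ 3j(6 4 4; 0 3 -3)² = 289/25740, sgn +1
4πI² = N·(3j₀)²·(3jₘ)² = 289/1573
I = -1·√(0.183725/4π) = -0.12091485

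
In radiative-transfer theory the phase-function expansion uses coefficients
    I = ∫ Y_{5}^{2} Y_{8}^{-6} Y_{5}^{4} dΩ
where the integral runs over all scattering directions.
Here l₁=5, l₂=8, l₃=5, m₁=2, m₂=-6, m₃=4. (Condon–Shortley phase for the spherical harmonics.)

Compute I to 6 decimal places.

-0.023187

m-sum 0 ✓  L=18 even ✓  3≤5≤13 ✓
Π(2lᵢ+1) = 11×17×11 = 2057
triangle coeff Δ(5,8,5) = 1/37413090
Σ_t [3,5]: t=3:−1/1036800 t=4:+1/331776 t=5:−1/1036800 = 1/921600
(3j)²=490/46189 [(5 8 5; 0 0 0)], sign=-1
Σ_t [1,2]: t=1:−1/50803200 t=2:+1/58060800 = -1/406425600
(3j)²=1/3230 [(5 8 5; 2 -6 4)], sign=+1
⇒ 4πI² = 539/79781
I = (-1)√(539/79781/(4π)) = -0.02318674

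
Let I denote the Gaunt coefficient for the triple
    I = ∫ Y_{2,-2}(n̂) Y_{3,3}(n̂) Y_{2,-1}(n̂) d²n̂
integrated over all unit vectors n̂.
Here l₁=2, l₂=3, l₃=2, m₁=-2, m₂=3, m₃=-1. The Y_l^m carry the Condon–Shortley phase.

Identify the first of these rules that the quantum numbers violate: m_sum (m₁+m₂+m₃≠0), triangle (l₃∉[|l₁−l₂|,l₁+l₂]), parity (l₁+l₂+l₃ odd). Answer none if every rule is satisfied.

m₁+m₂+m₃ = -2 + 3 − 1 = 0  ✓
triangle: |2−3|=1 ≤ l₃=2 ≤ 2+3=5  ✓
parity: l₁+l₂+l₃ = 7 is odd  ✗

parity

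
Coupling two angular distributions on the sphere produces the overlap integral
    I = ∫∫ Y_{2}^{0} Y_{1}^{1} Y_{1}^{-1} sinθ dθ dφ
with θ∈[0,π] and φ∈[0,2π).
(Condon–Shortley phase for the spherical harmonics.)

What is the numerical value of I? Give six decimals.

Rules hold: Σm=0, L=4 even, 1≤1≤3.
N = 5·3·3 = 45
Δ = 2!·2!·0!/5! = 1/30
Racah Σ t=1..1: t=1:−1/1 = -1/1
⇒ 3j(2 1 1; 0 0 0)² = 2/15, sgn +1
Racah Σ t=2..2: t=2:+1/4 = 1/4
⇒ 3j(2 1 1; 0 1 -1)² = 1/30, sgn +1
4πI² = N·(3j₀)²·(3jₘ)² = 1/5
I = +1·√(0.2/4π) = 0.12615663

0.126157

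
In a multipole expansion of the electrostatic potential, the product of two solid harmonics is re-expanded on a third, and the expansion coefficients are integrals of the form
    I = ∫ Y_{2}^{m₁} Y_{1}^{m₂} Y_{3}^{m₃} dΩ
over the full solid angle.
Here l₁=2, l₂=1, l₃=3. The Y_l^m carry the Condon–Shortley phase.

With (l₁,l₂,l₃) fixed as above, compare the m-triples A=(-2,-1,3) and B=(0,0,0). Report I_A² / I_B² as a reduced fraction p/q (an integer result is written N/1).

5/3

Same 2,1,3: normalisation and zero-m 3j drop out of the ratio.
A: Δ: 0! 4! 2! / 7! → 1/105; sum: t=0:+1/48 = 1/48; 3j²(2 1 3; -2 -1 3) = Δ·Π!·Σ² = 1/7  (sign +1)
B: Δ: 0! 4! 2! / 7! → 1/105; sum: t=0:+1/4 = 1/4; 3j²(2 1 3; 0 0 0) = Δ·Π!·Σ² = 3/35  (sign -1)
I_A²/I_B² = (1/7)/(3/35) = 5/3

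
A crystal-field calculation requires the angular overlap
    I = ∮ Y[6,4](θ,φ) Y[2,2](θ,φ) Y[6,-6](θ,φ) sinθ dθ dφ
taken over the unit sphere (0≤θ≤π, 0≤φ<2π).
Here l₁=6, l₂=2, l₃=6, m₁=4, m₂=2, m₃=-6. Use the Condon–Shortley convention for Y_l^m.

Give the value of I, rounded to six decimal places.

Checks pass: Σm=0; 14 even; l₃=6∈[4,8].
(2·6+1)(2·2+1)(2·6+1) = 845
Δ: 2! 10! 2! / 15! → 1/90090
sum: t=0:+1/69120 t=1:−1/14400 t=2:+1/69120 = -7/172800
3j²(6 2 6; 0 0 0) = Δ·Π!·Σ² = 14/715  (sign -1)
sum: t=2:+1/14515200 = 1/14515200
3j²(6 2 6; 4 2 -6) = Δ·Π!·Σ² = 2/455  (sign +1)
combine: 4πI² = 845·14/715·2/455 = 4/55
take √, sign -1: I = -0.07607531

-0.076075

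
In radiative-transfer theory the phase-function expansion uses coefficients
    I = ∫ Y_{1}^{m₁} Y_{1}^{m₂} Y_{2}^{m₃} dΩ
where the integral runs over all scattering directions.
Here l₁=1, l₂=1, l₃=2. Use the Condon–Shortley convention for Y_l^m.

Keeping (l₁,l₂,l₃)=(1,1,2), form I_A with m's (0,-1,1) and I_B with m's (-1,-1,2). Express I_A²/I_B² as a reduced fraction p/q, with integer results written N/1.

1/2

l's match ⇒ only the (l;m) 3-j factors differ between A and B.
A: triangle coeff Δ(1,1,2) = 1/30; Σ_t [0,0]: t=0:+1/2 = 1/2; (3j)²=1/10 [(1 1 2; 0 -1 1)], sign=-1
B: triangle coeff Δ(1,1,2) = 1/30; Σ_t [0,0]: t=0:+1/4 = 1/4; (3j)²=1/5 [(1 1 2; -1 -1 2)], sign=+1
I_A²/I_B² = (1/10)/(1/5) = 1/2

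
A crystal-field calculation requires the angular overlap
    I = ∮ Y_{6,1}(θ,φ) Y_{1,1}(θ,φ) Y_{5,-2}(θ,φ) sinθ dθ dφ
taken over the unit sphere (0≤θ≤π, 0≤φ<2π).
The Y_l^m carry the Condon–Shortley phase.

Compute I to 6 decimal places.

-0.129207

Checks pass: Σm=0; 12 even; l₃=5∈[5,7].
(2·6+1)(2·1+1)(2·5+1) = 429
Δ: 2! 10! 0! / 13! → 1/858
sum: t=1:−1/14400 = -1/14400
3j²(6 1 5; 0 0 0) = Δ·Π!·Σ² = 6/143  (sign +1)
sum: t=2:+1/60480 = 1/60480
3j²(6 1 5; 1 1 -2) = Δ·Π!·Σ² = 5/429  (sign -1)
combine: 4πI² = 429·6/143·5/429 = 30/143
take √, sign -1: I = -0.12920749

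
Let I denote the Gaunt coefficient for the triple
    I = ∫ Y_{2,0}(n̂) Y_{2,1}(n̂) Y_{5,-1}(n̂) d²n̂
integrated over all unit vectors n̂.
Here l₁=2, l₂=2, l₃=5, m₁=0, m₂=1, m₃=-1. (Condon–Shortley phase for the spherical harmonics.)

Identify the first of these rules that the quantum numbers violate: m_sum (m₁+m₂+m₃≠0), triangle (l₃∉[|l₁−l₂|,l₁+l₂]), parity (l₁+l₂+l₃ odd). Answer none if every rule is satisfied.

triangle

Σmᵢ = 0  ✓
l₃∈[|l₁−l₂|,l₁+l₂]=[0,4], have l₃=5  ✗
Σlᵢ = 9 ⇒ odd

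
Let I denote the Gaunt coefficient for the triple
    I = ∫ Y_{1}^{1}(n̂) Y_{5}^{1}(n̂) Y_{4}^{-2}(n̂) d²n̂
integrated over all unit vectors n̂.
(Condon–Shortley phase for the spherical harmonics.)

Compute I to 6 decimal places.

m-sum 0 ✓  L=10 even ✓  4≤4≤6 ✓
Π(2lᵢ+1) = 3×11×9 = 297
triangle coeff Δ(1,5,4) = 1/495
Σ_t [1,1]: t=1:−1/576 = -1/576
(3j)²=5/99 [(1 5 4; 0 0 0)], sign=-1
Σ_t [0,0]: t=0:+1/2880 = 1/2880
(3j)²=2/165 [(1 5 4; 1 1 -2)], sign=+1
⇒ 4πI² = 2/11
I = (-1)√(2/11/(4π)) = -0.12028562

-0.120286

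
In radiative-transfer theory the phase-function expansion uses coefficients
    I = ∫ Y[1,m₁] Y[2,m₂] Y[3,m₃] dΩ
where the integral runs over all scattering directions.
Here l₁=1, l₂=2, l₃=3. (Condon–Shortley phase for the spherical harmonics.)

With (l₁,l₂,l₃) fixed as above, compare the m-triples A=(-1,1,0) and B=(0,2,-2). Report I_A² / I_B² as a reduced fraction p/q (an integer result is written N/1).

3/5

Shared (l₁,l₂,l₃)=(1,2,3): N and (l;000)² cancel in I_A²/I_B².
A: Δ = 0!·2!·4!/7! = 1/105; Racah Σ t=0..0: t=0:+1/12 = 1/12; ⇒ 3j(1 2 3; -1 1 0)² = 1/35, sgn -1
B: Δ = 0!·2!·4!/7! = 1/105; Racah Σ t=0..0: t=0:+1/24 = 1/24; ⇒ 3j(1 2 3; 0 2 -2)² = 1/21, sgn -1
I_A²/I_B² = (1/35)/(1/21) = 3/5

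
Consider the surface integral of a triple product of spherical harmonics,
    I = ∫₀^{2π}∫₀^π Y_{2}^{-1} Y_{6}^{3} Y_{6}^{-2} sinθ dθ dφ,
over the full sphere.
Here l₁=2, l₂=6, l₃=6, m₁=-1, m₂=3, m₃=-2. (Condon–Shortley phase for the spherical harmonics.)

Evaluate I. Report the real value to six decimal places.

-0.140463

Rules hold: Σm=0, L=14 even, 4≤6≤8.
N = 5·13·13 = 845
Δ = 2!·2!·10!/15! = 1/90090
Racah Σ t=0..2: t=0:+1/69120 t=1:−1/14400 t=2:+1/69120 = -7/172800
⇒ 3j(2 6 6; 0 0 0)² = 14/715, sgn -1
Racah Σ t=1..2: t=1:−1/161280 t=2:+1/60480 = 1/96768
⇒ 3j(2 6 6; -1 3 -2)² = 15/1001, sgn +1
4πI² = N·(3j₀)²·(3jₘ)² = 30/121
I = -1·√(0.247934/4π) = -0.14046335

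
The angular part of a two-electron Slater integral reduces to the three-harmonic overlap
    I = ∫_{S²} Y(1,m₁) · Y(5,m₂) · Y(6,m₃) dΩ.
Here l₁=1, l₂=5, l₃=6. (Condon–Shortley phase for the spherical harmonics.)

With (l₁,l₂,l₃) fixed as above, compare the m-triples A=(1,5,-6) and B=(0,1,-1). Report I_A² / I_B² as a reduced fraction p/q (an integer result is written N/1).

Shared (l₁,l₂,l₃)=(1,5,6): N and (l;000)² cancel in I_A²/I_B².
A: Δ = 0!·2!·10!/13! = 1/858; Racah Σ t=0..0: t=0:+1/7257600 = 1/7257600; ⇒ 3j(1 5 6; 1 5 -6)² = 1/13, sgn +1
B: Δ = 0!·2!·10!/13! = 1/858; Racah Σ t=0..0: t=0:+1/17280 = 1/17280; ⇒ 3j(1 5 6; 0 1 -1)² = 35/858, sgn -1
I_A²/I_B² = (1/13)/(35/858) = 66/35

66/35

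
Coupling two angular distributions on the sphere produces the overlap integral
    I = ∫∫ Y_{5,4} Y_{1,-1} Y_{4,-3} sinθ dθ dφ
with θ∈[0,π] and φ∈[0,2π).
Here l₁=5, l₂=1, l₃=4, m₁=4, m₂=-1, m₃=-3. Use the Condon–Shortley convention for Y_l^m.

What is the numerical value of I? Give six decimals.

0.294638

Checks pass: Σm=0; 10 even; l₃=4∈[4,6].
(2·5+1)(2·1+1)(2·4+1) = 297
Δ: 2! 8! 0! / 11! → 1/495
sum: t=1:−1/576 = -1/576
3j²(5 1 4; 0 0 0) = Δ·Π!·Σ² = 5/99  (sign -1)
sum: t=0:+1/10080 = 1/10080
3j²(5 1 4; 4 -1 -3) = Δ·Π!·Σ² = 4/55  (sign -1)
combine: 4πI² = 297·5/99·4/55 = 12/11
take √, sign +1: I = 0.29463840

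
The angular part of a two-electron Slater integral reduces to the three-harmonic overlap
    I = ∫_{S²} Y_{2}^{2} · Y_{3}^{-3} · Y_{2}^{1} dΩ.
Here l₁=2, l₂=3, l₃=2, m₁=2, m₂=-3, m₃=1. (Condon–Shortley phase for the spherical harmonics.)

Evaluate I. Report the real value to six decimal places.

L=7 odd ⇒ parity kills the (l;000) factor ⇒ I = 0

0.000000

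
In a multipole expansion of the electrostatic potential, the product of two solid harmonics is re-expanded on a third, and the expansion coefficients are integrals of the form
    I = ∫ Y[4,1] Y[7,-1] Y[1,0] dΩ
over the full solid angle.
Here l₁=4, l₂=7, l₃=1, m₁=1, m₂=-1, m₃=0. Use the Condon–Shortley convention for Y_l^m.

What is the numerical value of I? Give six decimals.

triangle: need 3≤l₃≤11, have 1; I=0

0.000000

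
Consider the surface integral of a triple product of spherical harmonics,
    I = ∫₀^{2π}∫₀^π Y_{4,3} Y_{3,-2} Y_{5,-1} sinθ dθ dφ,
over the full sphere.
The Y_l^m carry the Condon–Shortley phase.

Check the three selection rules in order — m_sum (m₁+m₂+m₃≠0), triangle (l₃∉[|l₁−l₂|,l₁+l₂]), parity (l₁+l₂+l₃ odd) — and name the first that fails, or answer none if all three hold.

Σmᵢ = 0  ✓
l₃∈[|l₁−l₂|,l₁+l₂]=[1,7], have l₃=5  ✓
Σlᵢ = 12 ⇒ even  ✓

none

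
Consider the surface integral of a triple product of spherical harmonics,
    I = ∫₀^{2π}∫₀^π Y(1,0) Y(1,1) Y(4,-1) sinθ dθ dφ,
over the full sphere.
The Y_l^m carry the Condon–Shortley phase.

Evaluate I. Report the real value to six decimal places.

0.000000

triangle: need 0≤l₃≤2, have 4; I=0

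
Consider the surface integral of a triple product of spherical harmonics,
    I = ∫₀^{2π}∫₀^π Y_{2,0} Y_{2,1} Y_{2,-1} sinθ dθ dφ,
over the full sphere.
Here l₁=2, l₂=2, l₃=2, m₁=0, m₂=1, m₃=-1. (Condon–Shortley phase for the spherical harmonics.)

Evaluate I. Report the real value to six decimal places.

-0.090112

Rules hold: Σm=0, L=6 even, 0≤2≤4.
N = 5·5·5 = 125
Δ = 2!·2!·2!/7! = 1/630
Racah Σ t=0..2: t=0:+1/8 t=1:−1/1 t=2:+1/8 = -3/4
⇒ 3j(2 2 2; 0 0 0)² = 2/35, sgn -1
Racah Σ t=1..2: t=1:−1/2 t=2:+1/4 = -1/4
⇒ 3j(2 2 2; 0 1 -1)² = 1/70, sgn +1
4πI² = N·(3j₀)²·(3jₘ)² = 5/49
I = -1·√(0.102041/4π) = -0.09011188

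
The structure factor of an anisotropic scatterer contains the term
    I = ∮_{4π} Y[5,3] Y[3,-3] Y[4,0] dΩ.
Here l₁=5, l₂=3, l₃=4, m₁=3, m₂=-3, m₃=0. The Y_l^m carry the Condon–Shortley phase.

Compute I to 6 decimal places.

m-sum 0 ✓  L=12 even ✓  2≤4≤8 ✓
Π(2lᵢ+1) = 11×7×9 = 693
triangle coeff Δ(5,3,4) = 1/180180
Σ_t [1,3]: t=1:−1/576 t=2:+1/144 t=3:−1/576 = 1/288
(3j)²=20/1001 [(5 3 4; 0 0 0)], sign=+1
Σ_t [0,0]: t=0:+1/2304 = 1/2304
(3j)²=5/143 [(5 3 4; 3 -3 0)], sign=+1
⇒ 4πI² = 900/1859
I = (+1)√(900/1859/(4π)) = 0.19628026

0.196280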